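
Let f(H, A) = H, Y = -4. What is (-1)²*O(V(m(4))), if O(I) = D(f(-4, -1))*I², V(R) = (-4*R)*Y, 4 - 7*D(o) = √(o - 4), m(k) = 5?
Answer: 25600/7 - 12800*I*√2/7 ≈ 3657.1 - 2586.0*I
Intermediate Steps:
D(o) = 4/7 - √(-4 + o)/7 (D(o) = 4/7 - √(o - 4)/7 = 4/7 - √(-4 + o)/7)
V(R) = 16*R (V(R) = -4*R*(-4) = 16*R)
O(I) = I²*(4/7 - 2*I*√2/7) (O(I) = (4/7 - √(-4 - 4)/7)*I² = (4/7 - 2*I*√2/7)*I² = I²*(4/7 - 2*I*√2/7))
(-1)²*O(V(m(4))) = (-1)²*(2*(16*5)²*(2 - I*√2)/7) = 1*((2/7)*80²*(2 - I*√2)) = 1*((2/7)*6400*(2 - I*√2)) = 1*(25600/7 - 12800*I*√2/7) = 25600/7 - 12800*I*√2/7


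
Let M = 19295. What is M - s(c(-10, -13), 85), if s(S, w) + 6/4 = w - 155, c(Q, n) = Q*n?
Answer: 38733/2 ≈ 19367.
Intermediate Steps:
s(S, w) = -313/2 + w (s(S, w) = -3/2 + (w - 155) = -3/2 + (-155 + w) = -313/2 + w)
M - s(c(-10, -13), 85) = 19295 - (-313/2 + 85) = 19295 - 1*(-143/2) = 19295 + 143/2 = 38733/2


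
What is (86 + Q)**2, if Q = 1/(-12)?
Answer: 1062961/144 ≈ 7381.7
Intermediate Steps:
Q = -1/12 ≈ -0.083333
(86 + Q)**2 = (86 - 1/12)**2 = (1031/12)**2 = 1062961/144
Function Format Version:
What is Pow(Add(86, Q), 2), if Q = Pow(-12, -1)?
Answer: Rational(1062961, 144) ≈ 7381.7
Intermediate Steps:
Q = Rational(-1, 12) ≈ -0.083333
Pow(Add(86, Q), 2) = Pow(Add(86, Rational(-1, 12)), 2) = Pow(Rational(1031, 12), 2) = Rational(1062961, 144)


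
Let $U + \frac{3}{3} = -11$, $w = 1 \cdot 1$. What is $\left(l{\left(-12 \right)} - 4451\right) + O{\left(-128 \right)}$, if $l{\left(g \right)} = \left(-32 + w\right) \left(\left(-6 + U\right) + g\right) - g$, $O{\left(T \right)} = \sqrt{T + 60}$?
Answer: $-3509 + 2 i \sqrt{17} \approx -3509.0 + 8.2462 i$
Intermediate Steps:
$w = 1$
$U = -12$ ($U = -1 - 11 = -12$)
$O{\left(T \right)} = \sqrt{60 + T}$
$l{\left(g \right)} = 558 - 32 g$ ($l{\left(g \right)} = \left(-32 + 1\right) \left(\left(-6 - 12\right) + g\right) - g = - 31 \left(-18 + g\right) - g = \left(558 - 31 g\right) - g = 558 - 32 g$)
$\left(l{\left(-12 \right)} - 4451\right) + O{\left(-128 \right)} = \left(\left(558 - -384\right) - 4451\right) + \sqrt{60 - 128} = \left(\left(558 + 384\right) - 4451\right) + \sqrt{-68} = \left(942 - 4451\right) + 2 i \sqrt{17} = -3509 + 2 i \sqrt{17}$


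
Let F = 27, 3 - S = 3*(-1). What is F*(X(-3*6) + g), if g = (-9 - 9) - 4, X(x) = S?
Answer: -432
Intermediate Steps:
S = 6 (S = 3 - 3*(-1) = 3 - 1*(-3) = 3 + 3 = 6)
X(x) = 6
g = -22 (g = -18 - 4 = -22)
F*(X(-3*6) + g) = 27*(6 - 22) = 27*(-16) = -432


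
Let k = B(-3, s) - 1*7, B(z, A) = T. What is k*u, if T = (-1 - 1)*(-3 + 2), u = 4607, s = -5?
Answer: -23035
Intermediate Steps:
T = 2 (T = -2*(-1) = 2)
B(z, A) = 2
k = -5 (k = 2 - 1*7 = 2 - 7 = -5)
k*u = -5*4607 = -23035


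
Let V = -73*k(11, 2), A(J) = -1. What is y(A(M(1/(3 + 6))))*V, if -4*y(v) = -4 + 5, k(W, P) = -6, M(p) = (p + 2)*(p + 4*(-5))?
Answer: -219/2 ≈ -109.50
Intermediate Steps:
M(p) = (-20 + p)*(2 + p) (M(p) = (2 + p)*(p - 20) = (2 + p)*(-20 + p) = (-20 + p)*(2 + p))
y(v) = -¼ (y(v) = -(-4 + 5)/4 = -¼*1 = -¼)
V = 438 (V = -73*(-6) = 438)
y(A(M(1/(3 + 6))))*V = -¼*438 = -219/2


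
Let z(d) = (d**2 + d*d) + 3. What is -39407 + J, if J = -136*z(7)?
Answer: -53143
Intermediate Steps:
z(d) = 3 + 2*d**2 (z(d) = (d**2 + d**2) + 3 = 2*d**2 + 3 = 3 + 2*d**2)
J = -13736 (J = -136*(3 + 2*7**2) = -136*(3 + 2*49) = -136*(3 + 98) = -136*101 = -13736)
-39407 + J = -39407 - 13736 = -53143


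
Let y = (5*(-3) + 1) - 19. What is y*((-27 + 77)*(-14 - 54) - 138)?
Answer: 116754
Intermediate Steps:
y = -33 (y = (-15 + 1) - 19 = -14 - 19 = -33)
y*((-27 + 77)*(-14 - 54) - 138) = -33*((-27 + 77)*(-14 - 54) - 138) = -33*(50*(-68) - 138) = -33*(-3400 - 138) = -33*(-3538) = 116754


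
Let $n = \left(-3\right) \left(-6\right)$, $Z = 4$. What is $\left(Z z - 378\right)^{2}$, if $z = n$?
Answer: $93636$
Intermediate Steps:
$n = 18$
$z = 18$
$\left(Z z - 378\right)^{2} = \left(4 \cdot 18 - 378\right)^{2} = \left(72 - 378\right)^{2} = \left(-306\right)^{2} = 93636$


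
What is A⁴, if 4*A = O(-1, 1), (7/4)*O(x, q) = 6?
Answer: 1296/2401 ≈ 0.53977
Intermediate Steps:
O(x, q) = 24/7 (O(x, q) = (4/7)*6 = 24/7)
A = 6/7 (A = (¼)*(24/7) = 6/7 ≈ 0.85714)
A⁴ = (6/7)⁴ = 1296/2401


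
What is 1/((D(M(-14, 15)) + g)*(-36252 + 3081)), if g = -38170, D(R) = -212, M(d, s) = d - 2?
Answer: 1/1273169322 ≈ 7.8544e-10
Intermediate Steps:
M(d, s) = -2 + d
1/((D(M(-14, 15)) + g)*(-36252 + 3081)) = 1/((-212 - 38170)*(-36252 + 3081)) = 1/(-38382*(-33171)) = 1/1273169322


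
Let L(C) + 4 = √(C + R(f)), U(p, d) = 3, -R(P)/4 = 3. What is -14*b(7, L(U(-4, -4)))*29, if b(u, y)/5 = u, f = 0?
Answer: -14210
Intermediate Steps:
R(P) = -12 (R(P) = -4*3 = -12)
L(C) = -4 + √(-12 + C) (L(C) = -4 + √(C - 12) = -4 + √(-12 + C))
b(u, y) = 5*u
-14*b(7, L(U(-4, -4)))*29 = -70*7*29 = -14*35*29 = -490*29 = -14210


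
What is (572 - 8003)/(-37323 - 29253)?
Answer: 2477/22192 ≈ 0.11162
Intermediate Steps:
(572 - 8003)/(-37323 - 29253) = -7431/(-66576) = -7431*(-1/66576) = 2477/22192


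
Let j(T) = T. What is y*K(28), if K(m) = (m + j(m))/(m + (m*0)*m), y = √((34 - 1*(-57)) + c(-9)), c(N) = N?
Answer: 2*√82 ≈ 18.111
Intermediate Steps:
y = √82 (y = √((34 - 1*(-57)) - 9) = √((34 + 57) - 9) = √(91 - 9) = √82 ≈ 9.0554)
K(m) = 2 (K(m) = (m + m)/(m + (m*0)*m) = (2*m)/(m + 0*m) = (2*m)/(m + 0) = (2*m)/m = 2)
y*K(28) = √82*2 = 2*√82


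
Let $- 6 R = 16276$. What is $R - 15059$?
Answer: $- \frac{53315}{3} \approx -17772.0$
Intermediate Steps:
$R = - \frac{8138}{3}$ ($R = \left(- \frac{1}{6}\right) 16276 = - \frac{8138}{3} \approx -2712.7$)
$R - 15059 = - \frac{8138}{3} - 15059 = - \frac{53315}{3}$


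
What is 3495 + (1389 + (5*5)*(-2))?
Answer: 4834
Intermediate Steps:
3495 + (1389 + (5*5)*(-2)) = 3495 + (1389 + 25*(-2)) = 3495 + (1389 - 50) = 3495 + 1339 = 4834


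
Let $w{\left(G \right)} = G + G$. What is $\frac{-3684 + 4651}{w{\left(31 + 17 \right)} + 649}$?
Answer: $\frac{967}{745} \approx 1.298$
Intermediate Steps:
$w{\left(G \right)} = 2 G$
$\frac{-3684 + 4651}{w{\left(31 + 17 \right)} + 649} = \frac{-3684 + 4651}{2 \left(31 + 17\right) + 649} = \frac{967}{2 \cdot 48 + 649} = \frac{967}{96 + 649} = \frac{967}{745}$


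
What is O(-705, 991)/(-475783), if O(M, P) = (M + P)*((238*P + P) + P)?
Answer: -6183840/43253 ≈ -142.97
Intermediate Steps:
O(M, P) = 240*P*(M + P) (O(M, P) = (M + P)*(239*P + P) = (M + P)*(240*P) = 240*P*(M + P))
O(-705, 991)/(-475783) = (240*991*(-705 + 991))/(-475783) = (240*991*286)*(-1/475783) = 68022240*(-1/475783) = -6183840/43253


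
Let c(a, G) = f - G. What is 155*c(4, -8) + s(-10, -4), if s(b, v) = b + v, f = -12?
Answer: -634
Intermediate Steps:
c(a, G) = -12 - G
155*c(4, -8) + s(-10, -4) = 155*(-12 - 1*(-8)) + (-10 - 4) = 155*(-12 + 8) - 14 = 155*(-4) - 14 = -620 - 14 = -634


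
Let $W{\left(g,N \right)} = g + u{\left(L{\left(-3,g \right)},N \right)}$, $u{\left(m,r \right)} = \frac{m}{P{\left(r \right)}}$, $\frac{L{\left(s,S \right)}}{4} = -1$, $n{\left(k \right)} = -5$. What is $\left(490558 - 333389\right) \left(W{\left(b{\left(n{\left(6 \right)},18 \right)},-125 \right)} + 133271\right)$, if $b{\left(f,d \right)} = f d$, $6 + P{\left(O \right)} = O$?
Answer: $\frac{2742082749835}{131} \approx 2.0932 \cdot 10^{10}$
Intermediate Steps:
$L{\left(s,S \right)} = -4$ ($L{\left(s,S \right)} = 4 \left(-1\right) = -4$)
$P{\left(O \right)} = -6 + O$
$u{\left(m,r \right)} = \frac{m}{-6 + r}$
$b{\left(f,d \right)} = d f$
$W{\left(g,N \right)} = g - \frac{4}{-6 + N}$
$\left(490558 - 333389\right) \left(W{\left(b{\left(n{\left(6 \right)},18 \right)},-125 \right)} + 133271\right) = \left(490558 - 333389\right) \left(\frac{-4 + 18 \left(-5\right) \left(-6 - 125\right)}{-6 - 125} + 133271\right) = \left(490558 - 333389\right) \left(\frac{-4 - -11790}{-131} + 133271\right) = 157169 \left(- \frac{-4 + 11790}{131} + 133271\right) = 157169 \left(\left(- \frac{1}{131}\right) 11786 + 133271\right) = 157169 \left(- \frac{11786}{131} + 133271\right) = 157169 \cdot \frac{17446715}{131} = \frac{2742082749835}{131}$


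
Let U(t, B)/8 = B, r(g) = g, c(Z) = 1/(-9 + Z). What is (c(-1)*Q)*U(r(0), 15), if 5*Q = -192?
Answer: 2304/5 ≈ 460.80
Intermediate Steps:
Q = -192/5 (Q = (⅕)*(-192) = -192/5 ≈ -38.400)
U(t, B) = 8*B
(c(-1)*Q)*U(r(0), 15) = (-192/5/(-9 - 1))*(8*15) = (-192/5/(-10))*120 = -⅒*(-192/5)*120 = (96/25)*120 = 2304/5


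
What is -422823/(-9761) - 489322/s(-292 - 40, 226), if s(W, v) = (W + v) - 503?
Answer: 5033771249/5944449 ≈ 846.80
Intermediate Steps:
s(W, v) = -503 + W + v
-422823/(-9761) - 489322/s(-292 - 40, 226) = -422823/(-9761) - 489322/(-503 + (-292 - 40) + 226) = -422823*(-1/9761) - 489322/(-503 - 332 + 226) = 422823/9761 - 489322/(-609) = 422823/9761 - 489322*(-1/609) = 422823/9761 + 489322/609 = 5033771249/5944449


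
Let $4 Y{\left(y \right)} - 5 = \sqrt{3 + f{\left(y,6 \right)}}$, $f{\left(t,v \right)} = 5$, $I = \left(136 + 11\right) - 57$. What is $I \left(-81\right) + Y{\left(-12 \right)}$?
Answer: $- \frac{29155}{4} + \frac{\sqrt{2}}{2} \approx -7288.0$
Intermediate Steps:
$I = 90$ ($I = 147 - 57 = 90$)
$Y{\left(y \right)} = \frac{5}{4} + \frac{\sqrt{2}}{2}$ ($Y{\left(y \right)} = \frac{5}{4} + \frac{\sqrt{3 + 5}}{4} = \frac{5}{4} + \frac{\sqrt{8}}{4} = \frac{5}{4} + \frac{2 \sqrt{2}}{4} = \frac{5}{4} + \frac{\sqrt{2}}{2}$)
$I \left(-81\right) + Y{\left(-12 \right)} = 90 \left(-81\right) + \left(\frac{5}{4} + \frac{\sqrt{2}}{2}\right) = -7290 + \left(\frac{5}{4} + \frac{\sqrt{2}}{2}\right) = - \frac{29155}{4} + \frac{\sqrt{2}}{2}$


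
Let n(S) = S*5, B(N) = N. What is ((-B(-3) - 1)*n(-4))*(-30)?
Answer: 1200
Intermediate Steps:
n(S) = 5*S
((-B(-3) - 1)*n(-4))*(-30) = ((-1*(-3) - 1)*(5*(-4)))*(-30) = ((3 - 1)*(-20))*(-30) = (2*(-20))*(-30) = -40*(-30) = 1200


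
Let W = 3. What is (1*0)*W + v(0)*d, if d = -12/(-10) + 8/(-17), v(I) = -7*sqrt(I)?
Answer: 0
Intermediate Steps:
d = 62/85 (d = -12*(-1/10) + 8*(-1/17) = 6/5 - 8/17 = 62/85 ≈ 0.72941)
(1*0)*W + v(0)*d = (1*0)*3 - 7*sqrt(0)*(62/85) = 0*3 - 7*0*(62/85) = 0 + 0*(62/85) = 0 + 0 = 0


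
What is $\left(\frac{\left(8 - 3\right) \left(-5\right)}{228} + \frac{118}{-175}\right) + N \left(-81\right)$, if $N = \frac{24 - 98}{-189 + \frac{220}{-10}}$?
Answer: $- \frac{245760469}{8418900} \approx -29.192$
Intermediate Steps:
$N = \frac{74}{211}$ ($N = - \frac{74}{-189 + 220 \left(- \frac{1}{10}\right)} = - \frac{74}{-189 - 22} = - \frac{74}{-211} = \left(-74\right) \left(- \frac{1}{211}\right) = \frac{74}{211} \approx 0.35071$)
$\left(\frac{\left(8 - 3\right) \left(-5\right)}{228} + \frac{118}{-175}\right) + N \left(-81\right) = \left(\frac{\left(8 - 3\right) \left(-5\right)}{228} + \frac{118}{-175}\right) + \frac{74}{211} \left(-81\right) = \left(5 \left(-5\right) \frac{1}{228} + 118 \left(- \frac{1}{175}\right)\right) - \frac{5994}{211} = \left(\left(-25\right) \frac{1}{228} - \frac{118}{175}\right) - \frac{5994}{211} = \left(- \frac{25}{228} - \frac{118}{175}\right) - \frac{5994}{211} = - \frac{31279}{39900} - \frac{5994}{211} = - \frac{245760469}{8418900}$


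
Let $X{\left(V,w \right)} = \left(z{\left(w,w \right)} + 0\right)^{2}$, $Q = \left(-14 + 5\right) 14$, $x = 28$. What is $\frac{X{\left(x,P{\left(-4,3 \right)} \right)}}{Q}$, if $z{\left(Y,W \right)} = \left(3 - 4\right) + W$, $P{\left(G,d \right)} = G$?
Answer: $- \frac{25}{126} \approx -0.19841$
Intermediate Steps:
$z{\left(Y,W \right)} = -1 + W$
$Q = -126$ ($Q = \left(-9\right) 14 = -126$)
$X{\left(V,w \right)} = \left(-1 + w\right)^{2}$ ($X{\left(V,w \right)} = \left(\left(-1 + w\right) + 0\right)^{2} = \left(-1 + w\right)^{2}$)
$\frac{X{\left(x,P{\left(-4,3 \right)} \right)}}{Q} = \frac{\left(-1 - 4\right)^{2}}{-126} = \left(-5\right)^{2} \left(- \frac{1}{126}\right) = 25 \left(- \frac{1}{126}\right) = - \frac{25}{126}$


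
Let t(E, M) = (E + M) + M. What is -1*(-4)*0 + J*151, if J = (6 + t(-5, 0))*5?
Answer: 755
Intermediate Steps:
t(E, M) = E + 2*M
J = 5 (J = (6 + (-5 + 2*0))*5 = (6 + (-5 + 0))*5 = (6 - 5)*5 = 1*5 = 5)
-1*(-4)*0 + J*151 = -1*(-4)*0 + 5*151 = 4*0 + 755 = 0 + 755 = 755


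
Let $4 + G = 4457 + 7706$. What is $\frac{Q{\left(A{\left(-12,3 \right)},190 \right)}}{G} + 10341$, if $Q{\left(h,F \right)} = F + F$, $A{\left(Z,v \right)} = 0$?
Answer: $\frac{125736599}{12159} \approx 10341.0$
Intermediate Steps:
$G = 12159$ ($G = -4 + \left(4457 + 7706\right) = -4 + 12163 = 12159$)
$Q{\left(h,F \right)} = 2 F$
$\frac{Q{\left(A{\left(-12,3 \right)},190 \right)}}{G} + 10341 = \frac{2 \cdot 190}{12159} + 10341 = 380 \cdot \frac{1}{12159} + 10341 = \frac{380}{12159} + 10341 = \frac{125736599}{12159}$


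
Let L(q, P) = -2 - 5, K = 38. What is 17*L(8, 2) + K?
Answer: -81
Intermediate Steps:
L(q, P) = -7
17*L(8, 2) + K = 17*(-7) + 38 = -119 + 38 = -81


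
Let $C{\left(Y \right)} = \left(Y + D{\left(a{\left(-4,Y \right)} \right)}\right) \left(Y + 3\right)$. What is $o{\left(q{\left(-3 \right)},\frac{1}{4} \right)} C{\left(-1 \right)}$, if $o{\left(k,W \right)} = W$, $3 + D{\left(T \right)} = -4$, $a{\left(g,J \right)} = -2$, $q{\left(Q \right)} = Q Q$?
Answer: $-4$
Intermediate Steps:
$q{\left(Q \right)} = Q^{2}$
$D{\left(T \right)} = -7$ ($D{\left(T \right)} = -3 - 4 = -7$)
$C{\left(Y \right)} = \left(-7 + Y\right) \left(3 + Y\right)$ ($C{\left(Y \right)} = \left(Y - 7\right) \left(Y + 3\right) = \left(-7 + Y\right) \left(3 + Y\right)$)
$o{\left(q{\left(-3 \right)},\frac{1}{4} \right)} C{\left(-1 \right)} = \frac{-21 + \left(-1\right)^{2} - -4}{4} = \frac{-21 + 1 + 4}{4} = \frac{1}{4} \left(-16\right) = -4$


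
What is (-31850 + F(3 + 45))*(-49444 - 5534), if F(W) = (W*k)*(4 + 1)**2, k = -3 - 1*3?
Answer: 2146890900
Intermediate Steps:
k = -6 (k = -3 - 3 = -6)
F(W) = -150*W (F(W) = (W*(-6))*(4 + 1)**2 = -6*W*5**2 = -6*W*25 = -150*W)
(-31850 + F(3 + 45))*(-49444 - 5534) = (-31850 - 150*(3 + 45))*(-49444 - 5534) = (-31850 - 150*48)*(-54978) = (-31850 - 7200)*(-54978) = -39050*(-54978) = 2146890900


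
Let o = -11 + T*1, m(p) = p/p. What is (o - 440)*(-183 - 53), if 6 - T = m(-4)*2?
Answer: 105492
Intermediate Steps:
m(p) = 1
T = 4 (T = 6 - 2 = 4)
o = -7 (o = -11 + 4*1 = -11 + 4 = -7)
(o - 440)*(-183 - 53) = (-7 - 440)*(-183 - 53) = -447*(-236) = 105492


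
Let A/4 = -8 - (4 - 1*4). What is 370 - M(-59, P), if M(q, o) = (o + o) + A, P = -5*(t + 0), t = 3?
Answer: 432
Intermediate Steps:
P = -15 (P = -5*(3 + 0) = -5*3 = -15)
A = -32 (A = 4*(-8 - (4 - 1*4)) = 4*(-8 - (4 - 4)) = 4*(-8 - 1*0) = 4*(-8 + 0) = 4*(-8) = -32)
M(q, o) = -32 + 2*o (M(q, o) = (o + o) - 32 = 2*o - 32 = -32 + 2*o)
370 - M(-59, P) = 370 - (-32 + 2*(-15)) = 370 - (-32 - 30) = 370 - 1*(-62) = 370 + 62 = 432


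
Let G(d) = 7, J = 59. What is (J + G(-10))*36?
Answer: 2376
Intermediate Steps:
(J + G(-10))*36 = (59 + 7)*36 = 66*36 = 2376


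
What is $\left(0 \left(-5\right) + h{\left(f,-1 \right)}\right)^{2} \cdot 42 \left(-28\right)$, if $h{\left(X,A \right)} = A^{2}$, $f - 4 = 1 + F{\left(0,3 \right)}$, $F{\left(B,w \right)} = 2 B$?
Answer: $-1176$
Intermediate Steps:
$f = 5$ ($f = 4 + \left(1 + 2 \cdot 0\right) = 4 + \left(1 + 0\right) = 4 + 1 = 5$)
$\left(0 \left(-5\right) + h{\left(f,-1 \right)}\right)^{2} \cdot 42 \left(-28\right) = \left(0 \left(-5\right) + \left(-1\right)^{2}\right)^{2} \cdot 42 \left(-28\right) = \left(0 + 1\right)^{2} \cdot 42 \left(-28\right) = 1^{2} \cdot 42 \left(-28\right) = 1 \cdot 42 \left(-28\right) = 42 \left(-28\right) = -1176$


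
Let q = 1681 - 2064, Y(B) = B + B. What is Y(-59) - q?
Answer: 265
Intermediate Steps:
Y(B) = 2*B
q = -383
Y(-59) - q = 2*(-59) - 1*(-383) = -118 + 383 = 265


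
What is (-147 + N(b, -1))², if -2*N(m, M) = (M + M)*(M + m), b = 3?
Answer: 21025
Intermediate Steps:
N(m, M) = -M*(M + m) (N(m, M) = -(M + M)*(M + m)/2 = -2*M*(M + m)/2 = -M*(M + m))
(-147 + N(b, -1))² = (-147 - 1*(-1)*(-1 + 3))² = (-147 - 1*(-1)*2)² = (-147 + 2)² = (-145)² = 21025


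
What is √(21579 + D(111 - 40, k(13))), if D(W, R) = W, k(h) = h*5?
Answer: 5*√866 ≈ 147.14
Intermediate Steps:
k(h) = 5*h
√(21579 + D(111 - 40, k(13))) = √(21579 + (111 - 40)) = √(21579 + 71) = √21650 = 5*√866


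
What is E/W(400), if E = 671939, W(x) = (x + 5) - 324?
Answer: 671939/81 ≈ 8295.5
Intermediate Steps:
W(x) = -319 + x (W(x) = (5 + x) - 324 = -319 + x)
E/W(400) = 671939/(-319 + 400) = 671939/81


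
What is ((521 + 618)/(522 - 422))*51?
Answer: 58089/100 ≈ 580.89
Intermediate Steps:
((521 + 618)/(522 - 422))*51 = (1139/100)*51 = 58089/100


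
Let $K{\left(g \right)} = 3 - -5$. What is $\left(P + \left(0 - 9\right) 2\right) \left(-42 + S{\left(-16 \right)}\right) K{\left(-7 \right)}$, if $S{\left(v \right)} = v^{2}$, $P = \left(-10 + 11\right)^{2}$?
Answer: $-29104$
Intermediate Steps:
$K{\left(g \right)} = 8$ ($K{\left(g \right)} = 3 + 5 = 8$)
$P = 1$ ($P = 1^{2} = 1$)
$\left(P + \left(0 - 9\right) 2\right) \left(-42 + S{\left(-16 \right)}\right) K{\left(-7 \right)} = \left(1 + \left(0 - 9\right) 2\right) \left(-42 + \left(-16\right)^{2}\right) 8 = \left(1 - 18\right) \left(-42 + 256\right) 8 = \left(1 - 18\right) 214 \cdot 8 = \left(-17\right) 214 \cdot 8 = \left(-3638\right) 8 = -29104$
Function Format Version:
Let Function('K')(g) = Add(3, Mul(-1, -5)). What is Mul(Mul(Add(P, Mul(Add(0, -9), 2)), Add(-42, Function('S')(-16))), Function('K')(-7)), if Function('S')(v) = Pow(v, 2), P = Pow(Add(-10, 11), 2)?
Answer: -29104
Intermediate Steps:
Function('K')(g) = 8 (Function('K')(g) = Add(3, 5) = 8)
P = 1 (P = Pow(1, 2) = 1)
Mul(Mul(Add(P, Mul(Add(0, -9), 2)), Add(-42, Function('S')(-16))), Function('K')(-7)) = Mul(Mul(Add(1, Mul(Add(0, -9), 2)), Add(-42, Pow(-16, 2))), 8) = Mul(Mul(Add(1, Mul(-9, 2)), Add(-42, 256)), 8) = Mul(Mul(Add(1, -18), 214), 8) = Mul(Mul(-17, 214), 8) = Mul(-3638, 8) = -29104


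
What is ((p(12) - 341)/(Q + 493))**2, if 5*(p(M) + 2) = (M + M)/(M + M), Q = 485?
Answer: 734449/5978025 ≈ 0.12286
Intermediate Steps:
p(M) = -9/5 (p(M) = -2 + ((M + M)/(M + M))/5 = -2 + ((2*M)/((2*M)))/5 = -2 + ((2*M)*(1/(2*M)))/5 = -2 + (1/5)*1 = -2 + 1/5 = -9/5)
((p(12) - 341)/(Q + 493))**2 = ((-9/5 - 341)/(485 + 493))**2 = (-1714/5/978)**2 = (-1714/5*1/978)**2 = (-857/2445)**2 = 734449/5978025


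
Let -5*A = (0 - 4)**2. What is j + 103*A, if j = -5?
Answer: -1673/5 ≈ -334.60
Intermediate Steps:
A = -16/5 (A = -(0 - 4)**2/5 = -1/5*(-4)**2 = -1/5*16 = -16/5 ≈ -3.2000)
j + 103*A = -5 + 103*(-16/5) = -5 - 1648/5 = -1673/5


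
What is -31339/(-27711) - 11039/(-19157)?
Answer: 906262952/530859627 ≈ 1.7072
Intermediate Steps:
-31339/(-27711) - 11039/(-19157) = -31339*(-1/27711) - 11039*(-1/19157) = 31339/27711 + 11039/19157 = 906262952/530859627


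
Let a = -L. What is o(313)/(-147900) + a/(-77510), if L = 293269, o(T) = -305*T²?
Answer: 47188310561/229274580 ≈ 205.82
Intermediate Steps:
a = -293269 (a = -1*293269 = -293269)
o(313)/(-147900) + a/(-77510) = -305*313²/(-147900) - 293269/(-77510) = -305*97969*(-1/147900) - 293269*(-1/77510) = -29880545*(-1/147900) + 293269/77510 = 5976109/29580 + 293269/77510 = 47188310561/229274580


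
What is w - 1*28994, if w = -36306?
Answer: -65300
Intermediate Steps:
w - 1*28994 = -36306 - 1*28994 = -36306 - 28994 = -65300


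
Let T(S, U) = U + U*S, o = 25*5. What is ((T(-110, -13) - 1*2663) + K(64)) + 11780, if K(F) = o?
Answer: 10659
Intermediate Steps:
o = 125
K(F) = 125
T(S, U) = U + S*U
((T(-110, -13) - 1*2663) + K(64)) + 11780 = ((-13*(1 - 110) - 1*2663) + 125) + 11780 = ((-13*(-109) - 2663) + 125) + 11780 = ((1417 - 2663) + 125) + 11780 = (-1246 + 125) + 11780 = -1121 + 11780 = 10659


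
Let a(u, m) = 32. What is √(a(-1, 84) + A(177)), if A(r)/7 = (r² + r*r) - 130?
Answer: 4*√27358 ≈ 661.61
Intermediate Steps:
A(r) = -910 + 14*r² (A(r) = 7*((r² + r*r) - 130) = 7*((r² + r²) - 130) = 7*(2*r² - 130) = 7*(-130 + 2*r²) = -910 + 14*r²)
√(a(-1, 84) + A(177)) = √(32 + (-910 + 14*177²)) = √(32 + (-910 + 14*31329)) = √(32 + (-910 + 438606)) = √(32 + 437696) = √437728 = 4*√27358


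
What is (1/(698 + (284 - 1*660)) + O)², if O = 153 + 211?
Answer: 13737949681/103684 ≈ 1.3250e+5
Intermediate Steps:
O = 364
(1/(698 + (284 - 1*660)) + O)² = (1/(698 + (284 - 1*660)) + 364)² = (1/(698 + (284 - 660)) + 364)² = (1/(698 - 376) + 364)² = (1/322 + 364)² = (117209/322)² = 13737949681/103684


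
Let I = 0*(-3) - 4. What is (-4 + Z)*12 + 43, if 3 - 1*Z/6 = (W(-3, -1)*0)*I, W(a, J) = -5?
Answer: 211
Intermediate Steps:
I = -4 (I = 0 - 4 = -4)
Z = 18 (Z = 18 - 6*(-5*0)*(-4) = 18 - 0*(-4) = 18 - 6*0 = 18 + 0 = 18)
(-4 + Z)*12 + 43 = (-4 + 18)*12 + 43 = 14*12 + 43 = 168 + 43 = 211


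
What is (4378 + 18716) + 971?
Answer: 24065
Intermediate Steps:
(4378 + 18716) + 971 = 23094 + 971 = 24065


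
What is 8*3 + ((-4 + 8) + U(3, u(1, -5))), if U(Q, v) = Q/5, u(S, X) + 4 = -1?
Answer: 143/5 ≈ 28.600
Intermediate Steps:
u(S, X) = -5 (u(S, X) = -4 - 1 = -5)
U(Q, v) = Q/5 (U(Q, v) = Q*(1/5) = Q/5)
8*3 + ((-4 + 8) + U(3, u(1, -5))) = 8*3 + ((-4 + 8) + (1/5)*3) = 24 + (4 + 3/5) = 24 + 23/5 = 143/5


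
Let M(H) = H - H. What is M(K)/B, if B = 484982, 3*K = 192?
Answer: 0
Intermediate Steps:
K = 64 (K = (⅓)*192 = 64)
M(H) = 0
M(K)/B = 0/484982 = 0*(1/484982) = 0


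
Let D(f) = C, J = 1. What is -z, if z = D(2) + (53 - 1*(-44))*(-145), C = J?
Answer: 14064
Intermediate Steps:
C = 1
D(f) = 1
z = -14064 (z = 1 + (53 - 1*(-44))*(-145) = 1 + (53 + 44)*(-145) = 1 + 97*(-145) = 1 - 14065 = -14064)
-z = -1*(-14064) = 14064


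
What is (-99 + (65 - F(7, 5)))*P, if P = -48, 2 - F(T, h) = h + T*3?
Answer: 480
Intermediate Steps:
F(T, h) = 2 - h - 3*T (F(T, h) = 2 - (h + T*3) = 2 - (h + 3*T) = 2 + (-h - 3*T) = 2 - h - 3*T)
(-99 + (65 - F(7, 5)))*P = (-99 + (65 - (2 - 1*5 - 3*7)))*(-48) = (-99 + (65 - (2 - 5 - 21)))*(-48) = (-99 + (65 - 1*(-24)))*(-48) = (-99 + (65 + 24))*(-48) = (-99 + 89)*(-48) = -10*(-48) = 480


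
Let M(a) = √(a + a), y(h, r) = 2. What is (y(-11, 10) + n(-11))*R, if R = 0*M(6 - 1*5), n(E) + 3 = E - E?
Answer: 0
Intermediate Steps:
M(a) = √2*√a (M(a) = √(2*a) = √2*√a)
n(E) = -3 (n(E) = -3 + (E - E) = -3 + 0 = -3)
R = 0 (R = 0*(√2*√(6 - 1*5)) = 0*(√2*√(6 - 5)) = 0*(√2*√1) = 0*(√2*1) = 0*√2 = 0)
(y(-11, 10) + n(-11))*R = (2 - 3)*0 = -1*0 = 0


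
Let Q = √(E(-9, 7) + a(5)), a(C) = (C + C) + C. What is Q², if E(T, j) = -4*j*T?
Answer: 267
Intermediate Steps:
a(C) = 3*C (a(C) = 2*C + C = 3*C)
E(T, j) = -4*T*j
Q = √267 (Q = √(-4*(-9)*7 + 3*5) = √(252 + 15) = √267 ≈ 16.340)
Q² = (√267)² = 267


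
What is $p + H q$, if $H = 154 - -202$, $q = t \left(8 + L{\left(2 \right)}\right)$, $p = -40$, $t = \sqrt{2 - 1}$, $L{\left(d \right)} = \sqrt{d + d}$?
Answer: $3520$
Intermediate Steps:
$L{\left(d \right)} = \sqrt{2} \sqrt{d}$ ($L{\left(d \right)} = \sqrt{2 d} = \sqrt{2} \sqrt{d}$)
$t = 1$ ($t = \sqrt{1} = 1$)
$q = 10$ ($q = 1 \left(8 + \sqrt{2} \sqrt{2}\right) = 1 \left(8 + 2\right) = 1 \cdot 10 = 10$)
$H = 356$ ($H = 154 + 202 = 356$)
$p + H q = -40 + 356 \cdot 10 = -40 + 3560 = 3520$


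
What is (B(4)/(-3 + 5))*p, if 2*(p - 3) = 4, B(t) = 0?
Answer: 0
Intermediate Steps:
p = 5 (p = 3 + (½)*4 = 3 + 2 = 5)
(B(4)/(-3 + 5))*p = (0/(-3 + 5))*5 = (0/2)*5 = ((½)*0)*5 = 0*5 = 0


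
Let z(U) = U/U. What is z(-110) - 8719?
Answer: -8718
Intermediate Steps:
z(U) = 1
z(-110) - 8719 = 1 - 8719 = -8718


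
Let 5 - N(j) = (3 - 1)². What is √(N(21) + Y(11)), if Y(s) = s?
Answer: 2*√3 ≈ 3.4641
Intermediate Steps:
N(j) = 1 (N(j) = 5 - (3 - 1)² = 5 - 1*2² = 5 - 1*4 = 5 - 4 = 1)
√(N(21) + Y(11)) = √(1 + 11) = √12 = 2*√3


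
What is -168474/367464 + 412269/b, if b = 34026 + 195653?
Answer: 19562795/14637316 ≈ 1.3365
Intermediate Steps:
b = 229679
-168474/367464 + 412269/b = -168474/367464 + 412269/229679 = -168474*1/367464 + 412269*(1/229679) = -28079/61244 + 429/239 = 19562795/14637316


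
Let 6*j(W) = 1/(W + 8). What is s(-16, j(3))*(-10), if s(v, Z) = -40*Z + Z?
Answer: 65/11 ≈ 5.9091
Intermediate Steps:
j(W) = 1/(6*(8 + W)) (j(W) = 1/(6*(W + 8)) = 1/(6*(8 + W)))
s(v, Z) = -39*Z
s(-16, j(3))*(-10) = -13/(2*(8 + 3))*(-10) = -13/(2*11)*(-10) = -39*1/66*(-10) = -13/22*(-10) = 65/11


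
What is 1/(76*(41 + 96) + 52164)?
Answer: 1/62576 ≈ 1.5981e-5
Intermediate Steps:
1/(76*(41 + 96) + 52164) = 1/(76*137 + 52164) = 1/(10412 + 52164) = 1/62576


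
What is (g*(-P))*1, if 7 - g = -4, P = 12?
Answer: -132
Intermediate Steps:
g = 11 (g = 7 - 1*(-4) = 7 + 4 = 11)
(g*(-P))*1 = (11*(-1*12))*1 = (11*(-12))*1 = -132*1 = -132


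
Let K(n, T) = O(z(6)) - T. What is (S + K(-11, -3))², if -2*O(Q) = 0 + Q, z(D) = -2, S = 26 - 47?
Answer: 289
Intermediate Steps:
S = -21
O(Q) = -Q/2 (O(Q) = -(0 + Q)/2 = -Q/2)
K(n, T) = 1 - T (K(n, T) = -½*(-2) - T = 1 - T)
(S + K(-11, -3))² = (-21 + (1 - 1*(-3)))² = (-21 + (1 + 3))² = (-21 + 4)² = (-17)² = 289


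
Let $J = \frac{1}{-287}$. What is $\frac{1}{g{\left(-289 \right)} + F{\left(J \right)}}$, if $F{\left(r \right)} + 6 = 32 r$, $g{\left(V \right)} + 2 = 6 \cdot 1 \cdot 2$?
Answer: $\frac{287}{1116} \approx 0.25717$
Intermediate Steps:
$g{\left(V \right)} = 10$ ($g{\left(V \right)} = -2 + 6 \cdot 1 \cdot 2 = -2 + 6 \cdot 2 = -2 + 12 = 10$)
$J = - \frac{1}{287} \approx -0.0034843$
$F{\left(r \right)} = -6 + 32 r$
$\frac{1}{g{\left(-289 \right)} + F{\left(J \right)}} = \frac{1}{10 + \left(-6 + 32 \left(- \frac{1}{287}\right)\right)} = \frac{1}{10 - \frac{1754}{287}} = \frac{1}{\frac{1116}{287}} = \frac{287}{1116}$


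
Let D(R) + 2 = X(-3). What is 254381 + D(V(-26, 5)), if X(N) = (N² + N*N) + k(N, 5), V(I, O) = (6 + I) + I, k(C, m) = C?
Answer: 254394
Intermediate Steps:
V(I, O) = 6 + 2*I
X(N) = N + 2*N² (X(N) = (N² + N*N) + N = (N² + N²) + N = 2*N² + N = N + 2*N²)
D(R) = 13 (D(R) = -2 - 3*(1 + 2*(-3)) = -2 - 3*(1 - 6) = -2 - 3*(-5) = -2 + 15 = 13)
254381 + D(V(-26, 5)) = 254381 + 13 = 254394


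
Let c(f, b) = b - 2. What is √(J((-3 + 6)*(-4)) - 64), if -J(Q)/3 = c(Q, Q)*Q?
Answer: 2*I*√142 ≈ 23.833*I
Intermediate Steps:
c(f, b) = -2 + b
J(Q) = -3*Q*(-2 + Q) (J(Q) = -3*(-2 + Q)*Q = -3*Q*(-2 + Q))
√(J((-3 + 6)*(-4)) - 64) = √(3*((-3 + 6)*(-4))*(2 - (-3 + 6)*(-4)) - 64) = √(3*(3*(-4))*(2 - 3*(-4)) - 64) = √(3*(-12)*(2 - 1*(-12)) - 64) = √(3*(-12)*(2 + 12) - 64) = √(3*(-12)*14 - 64) = √(-504 - 64) = √(-568) = 2*I*√142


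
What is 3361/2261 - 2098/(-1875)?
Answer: 11045453/4239375 ≈ 2.6054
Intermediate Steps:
3361/2261 - 2098/(-1875) = 3361*(1/2261) - 2098*(-1/1875) = 3361/2261 + 2098/1875 = 11045453/4239375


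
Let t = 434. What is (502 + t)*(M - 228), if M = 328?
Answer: 93600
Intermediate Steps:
(502 + t)*(M - 228) = (502 + 434)*(328 - 228) = 936*100 = 93600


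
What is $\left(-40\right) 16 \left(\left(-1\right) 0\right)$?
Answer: $0$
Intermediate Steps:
$\left(-40\right) 16 \left(\left(-1\right) 0\right) = \left(-640\right) 0 = 0$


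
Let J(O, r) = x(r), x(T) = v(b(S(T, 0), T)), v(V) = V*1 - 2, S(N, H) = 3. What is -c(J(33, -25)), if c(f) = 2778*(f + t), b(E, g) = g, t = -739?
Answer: 2127948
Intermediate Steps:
v(V) = -2 + V (v(V) = V - 2 = -2 + V)
x(T) = -2 + T
J(O, r) = -2 + r
c(f) = -2052942 + 2778*f (c(f) = 2778*(f - 739) = 2778*(-739 + f) = -2052942 + 2778*f)
-c(J(33, -25)) = -(-2052942 + 2778*(-2 - 25)) = -(-2052942 + 2778*(-27)) = -(-2052942 - 75006) = -1*(-2127948) = 2127948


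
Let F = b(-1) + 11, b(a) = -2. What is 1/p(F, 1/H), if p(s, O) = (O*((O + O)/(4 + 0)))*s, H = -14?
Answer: 392/9 ≈ 43.556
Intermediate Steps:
F = 9 (F = -2 + 11 = 9)
p(s, O) = s*O²/2 (p(s, O) = (O*((2*O)/4))*s = (O*((2*O)*(¼)))*s = (O*(O/2))*s = (O²/2)*s = s*O²/2)
1/p(F, 1/H) = 1/((½)*9*(1/(-14))²) = 1/((½)*9*(-1/14)²) = 1/((½)*9*(1/196)) = 1/(9/392) = 392/9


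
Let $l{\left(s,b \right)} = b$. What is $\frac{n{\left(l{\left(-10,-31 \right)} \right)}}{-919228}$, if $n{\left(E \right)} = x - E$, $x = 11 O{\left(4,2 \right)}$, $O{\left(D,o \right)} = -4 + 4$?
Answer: $- \frac{31}{919228} \approx -3.3724 \cdot 10^{-5}$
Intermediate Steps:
$O{\left(D,o \right)} = 0$
$x = 0$ ($x = 11 \cdot 0 = 0$)
$n{\left(E \right)} = - E$ ($n{\left(E \right)} = 0 - E = - E$)
$\frac{n{\left(l{\left(-10,-31 \right)} \right)}}{-919228} = \frac{\left(-1\right) \left(-31\right)}{-919228} = 31 \left(- \frac{1}{919228}\right) = - \frac{31}{919228}$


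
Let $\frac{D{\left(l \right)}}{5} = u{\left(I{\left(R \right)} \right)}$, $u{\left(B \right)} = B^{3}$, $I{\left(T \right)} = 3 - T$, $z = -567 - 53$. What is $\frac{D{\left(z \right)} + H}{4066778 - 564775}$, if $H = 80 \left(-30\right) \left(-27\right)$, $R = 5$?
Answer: $\frac{64760}{3502003} \approx 0.018492$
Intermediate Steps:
$H = 64800$ ($H = \left(-2400\right) \left(-27\right) = 64800$)
$z = -620$ ($z = -567 - 53 = -620$)
$D{\left(l \right)} = -40$ ($D{\left(l \right)} = 5 \left(3 - 5\right)^{3} = 5 \left(-2\right)^{3} = 5 \left(-8\right) = -40$)
$\frac{D{\left(z \right)} + H}{4066778 - 564775} = \frac{-40 + 64800}{4066778 - 564775} = \frac{64760}{3502003}$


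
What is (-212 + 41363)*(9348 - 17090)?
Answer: -318591042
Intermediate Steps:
(-212 + 41363)*(9348 - 17090) = 41151*(-7742) = -318591042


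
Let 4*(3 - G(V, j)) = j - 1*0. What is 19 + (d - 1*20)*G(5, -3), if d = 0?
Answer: -56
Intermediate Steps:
G(V, j) = 3 - j/4 (G(V, j) = 3 - (j - 1*0)/4 = 3 - (j + 0)/4 = 3 - j/4)
19 + (d - 1*20)*G(5, -3) = 19 + (0 - 1*20)*(3 - ¼*(-3)) = 19 + (0 - 20)*(3 + ¾) = 19 - 20*15/4 = 19 - 75 = -56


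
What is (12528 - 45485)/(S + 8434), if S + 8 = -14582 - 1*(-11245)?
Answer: -32957/5089 ≈ -6.4761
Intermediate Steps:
S = -3345 (S = -8 + (-14582 - 1*(-11245)) = -8 + (-14582 + 11245) = -8 - 3337 = -3345)
(12528 - 45485)/(S + 8434) = (12528 - 45485)/(-3345 + 8434) = -32957/5089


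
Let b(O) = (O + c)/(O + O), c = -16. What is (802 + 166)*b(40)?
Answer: 1452/5 ≈ 290.40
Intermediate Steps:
b(O) = (-16 + O)/(2*O) (b(O) = (O - 16)/(O + O) = (-16 + O)/((2*O)) = (-16 + O)*(1/(2*O)) = (-16 + O)/(2*O))
(802 + 166)*b(40) = (802 + 166)*((½)*(-16 + 40)/40) = 968*((½)*(1/40)*24) = 968*(3/10) = 1452/5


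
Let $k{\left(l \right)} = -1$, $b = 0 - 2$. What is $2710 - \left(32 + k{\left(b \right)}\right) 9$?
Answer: $2431$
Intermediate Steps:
$b = -2$
$2710 - \left(32 + k{\left(b \right)}\right) 9 = 2710 - \left(32 - 1\right) 9 = 2710 - 31 \cdot 9 = 2710 - 279 = 2431$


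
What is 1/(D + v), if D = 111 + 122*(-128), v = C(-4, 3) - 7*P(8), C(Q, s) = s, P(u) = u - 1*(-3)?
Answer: -1/15579 ≈ -6.4189e-5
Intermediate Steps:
P(u) = 3 + u (P(u) = u + 3 = 3 + u)
v = -74 (v = 3 - 7*(3 + 8) = 3 - 7*11 = 3 - 77 = -74)
D = -15505 (D = 111 - 15616 = -15505)
1/(D + v) = 1/(-15505 - 74) = 1/(-15579) = -1/15579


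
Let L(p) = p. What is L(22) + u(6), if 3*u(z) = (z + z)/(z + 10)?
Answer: 89/4 ≈ 22.250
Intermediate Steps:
u(z) = 2*z/(3*(10 + z)) (u(z) = ((z + z)/(z + 10))/3 = ((2*z)/(10 + z))/3 = (2*z/(10 + z))/3 = 2*z/(3*(10 + z)))
L(22) + u(6) = 22 + (⅔)*6/(10 + 6) = 22 + (⅔)*6/16 = 22 + (⅔)*6*(1/16) = 22 + ¼ = 89/4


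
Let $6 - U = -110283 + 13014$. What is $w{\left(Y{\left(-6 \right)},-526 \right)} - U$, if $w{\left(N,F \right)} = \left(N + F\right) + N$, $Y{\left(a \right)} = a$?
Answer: $-97813$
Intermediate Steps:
$w{\left(N,F \right)} = F + 2 N$ ($w{\left(N,F \right)} = \left(F + N\right) + N = F + 2 N$)
$U = 97275$ ($U = 6 - \left(-110283 + 13014\right) = 6 - -97269 = 6 + 97269 = 97275$)
$w{\left(Y{\left(-6 \right)},-526 \right)} - U = \left(-526 + 2 \left(-6\right)\right) - 97275 = \left(-526 - 12\right) - 97275 = -538 - 97275 = -97813$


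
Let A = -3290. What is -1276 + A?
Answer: -4566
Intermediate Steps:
-1276 + A = -1276 - 3290 = -4566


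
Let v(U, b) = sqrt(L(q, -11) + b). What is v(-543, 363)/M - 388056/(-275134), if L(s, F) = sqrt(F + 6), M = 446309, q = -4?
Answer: 194028/137567 + sqrt(363 + I*sqrt(5))/446309 ≈ 1.4105 + 1.3148e-7*I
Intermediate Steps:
L(s, F) = sqrt(6 + F)
v(U, b) = sqrt(b + I*sqrt(5)) (v(U, b) = sqrt(sqrt(6 - 11) + b) = sqrt(sqrt(-5) + b) = sqrt(I*sqrt(5) + b) = sqrt(b + I*sqrt(5)))
v(-543, 363)/M - 388056/(-275134) = sqrt(363 + I*sqrt(5))/446309 - 388056/(-275134) = sqrt(363 + I*sqrt(5))*(1/446309) - 388056*(-1/275134) = sqrt(363 + I*sqrt(5))/446309 + 194028/137567 = 194028/137567 + sqrt(363 + I*sqrt(5))/446309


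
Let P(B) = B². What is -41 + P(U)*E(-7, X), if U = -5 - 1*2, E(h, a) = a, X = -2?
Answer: -139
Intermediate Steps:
U = -7 (U = -5 - 2 = -7)
-41 + P(U)*E(-7, X) = -41 + (-7)²*(-2) = -41 + 49*(-2) = -41 - 98 = -139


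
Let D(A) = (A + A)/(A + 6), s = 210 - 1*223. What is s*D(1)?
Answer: -26/7 ≈ -3.7143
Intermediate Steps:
s = -13 (s = 210 - 223 = -13)
D(A) = 2*A/(6 + A) (D(A) = (2*A)/(6 + A) = 2*A/(6 + A))
s*D(1) = -26/(6 + 1) = -26/7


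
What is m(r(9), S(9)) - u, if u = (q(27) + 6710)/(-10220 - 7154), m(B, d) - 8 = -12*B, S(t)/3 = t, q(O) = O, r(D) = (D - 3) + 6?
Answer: -2356127/17374 ≈ -135.61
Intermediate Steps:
r(D) = 3 + D (r(D) = (-3 + D) + 6 = 3 + D)
S(t) = 3*t
m(B, d) = 8 - 12*B
u = -6737/17374 (u = (27 + 6710)/(-10220 - 7154) = 6737/(-17374) = 6737*(-1/17374) = -6737/17374 ≈ -0.38776)
m(r(9), S(9)) - u = (8 - 12*(3 + 9)) - 1*(-6737/17374) = (8 - 12*12) + 6737/17374 = (8 - 144) + 6737/17374 = -136 + 6737/17374 = -2356127/17374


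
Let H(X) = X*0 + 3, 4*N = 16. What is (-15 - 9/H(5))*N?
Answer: -72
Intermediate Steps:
N = 4 (N = (¼)*16 = 4)
H(X) = 3 (H(X) = 0 + 3 = 3)
(-15 - 9/H(5))*N = (-15 - 9/3)*4 = (-15 - 9*⅓)*4 = (-15 - 3)*4 = -18*4 = -72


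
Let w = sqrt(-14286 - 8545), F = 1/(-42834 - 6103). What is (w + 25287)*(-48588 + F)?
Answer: -60126188449659/48937 - 40421766269*I*sqrt(79)/48937 ≈ -1.2286e+9 - 7.3416e+6*I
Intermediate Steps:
F = -1/48937 (F = 1/(-48937) = -1/48937 ≈ -2.0434e-5)
w = 17*I*sqrt(79) (w = sqrt(-22831) = 17*I*sqrt(79) ≈ 151.1*I)
(w + 25287)*(-48588 + F) = (17*I*sqrt(79) + 25287)*(-48588 - 1/48937) = (25287 + 17*I*sqrt(79))*(-2377750957/48937) = -60126188449659/48937 - 40421766269*I*sqrt(79)/48937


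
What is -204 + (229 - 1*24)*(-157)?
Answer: -32389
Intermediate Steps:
-204 + (229 - 1*24)*(-157) = -204 + (229 - 24)*(-157) = -204 + 205*(-157) = -204 - 32185 = -32389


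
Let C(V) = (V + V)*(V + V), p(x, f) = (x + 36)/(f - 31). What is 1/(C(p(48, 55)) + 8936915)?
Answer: 1/8936964 ≈ 1.1189e-7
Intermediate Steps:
p(x, f) = (36 + x)/(-31 + f)
C(V) = 4*V² (C(V) = (2*V)*(2*V) = 4*V²)
1/(C(p(48, 55)) + 8936915) = 1/(4*((36 + 48)/(-31 + 55))² + 8936915) = 1/(4*(84/24)² + 8936915) = 1/(4*((1/24)*84)² + 8936915) = 1/(4*(7/2)² + 8936915) = 1/(4*(49/4) + 8936915) = 1/(49 + 8936915) = 1/8936964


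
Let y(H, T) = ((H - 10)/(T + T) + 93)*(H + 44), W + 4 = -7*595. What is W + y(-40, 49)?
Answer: -186153/49 ≈ -3799.0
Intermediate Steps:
W = -4169 (W = -4 - 7*595 = -4 - 4165 = -4169)
y(H, T) = (44 + H)*(93 + (-10 + H)/(2*T)) (y(H, T) = ((-10 + H)/((2*T)) + 93)*(44 + H) = ((-10 + H)*(1/(2*T)) + 93)*(44 + H) = ((-10 + H)/(2*T) + 93)*(44 + H) = (93 + (-10 + H)/(2*T))*(44 + H) = (44 + H)*(93 + (-10 + H)/(2*T)))
W + y(-40, 49) = -4169 + (½)*(-440 + (-40)² + 34*(-40) + 186*49*(44 - 40))/49 = -4169 + (½)*(1/49)*(-440 + 1600 - 1360 + 186*49*4) = -4169 + (½)*(1/49)*(-440 + 1600 - 1360 + 36456) = -4169 + (½)*(1/49)*36256 = -4169 + 18128/49 = -186153/49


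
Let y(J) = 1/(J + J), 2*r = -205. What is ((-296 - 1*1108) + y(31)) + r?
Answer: -46701/31 ≈ -1506.5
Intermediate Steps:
r = -205/2 (r = (1/2)*(-205) = -205/2 ≈ -102.50)
y(J) = 1/(2*J)
((-296 - 1*1108) + y(31)) + r = ((-296 - 1*1108) + (1/2)/31) - 205/2 = ((-296 - 1108) + (1/2)*(1/31)) - 205/2 = (-1404 + 1/62) - 205/2 = -87047/62 - 205/2 = -46701/31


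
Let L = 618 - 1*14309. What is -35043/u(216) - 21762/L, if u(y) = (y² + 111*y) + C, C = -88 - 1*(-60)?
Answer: 1056710535/966639364 ≈ 1.0932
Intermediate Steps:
C = -28 (C = -88 + 60 = -28)
u(y) = -28 + y² + 111*y (u(y) = (y² + 111*y) - 28 = -28 + y² + 111*y)
L = -13691 (L = 618 - 14309 = -13691)
-35043/u(216) - 21762/L = -35043/(-28 + 216² + 111*216) - 21762/(-13691) = -35043/(-28 + 46656 + 23976) - 21762*(-1/13691) = -35043/70604 + 21762/13691 = 1056710535/966639364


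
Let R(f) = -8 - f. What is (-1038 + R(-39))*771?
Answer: -776397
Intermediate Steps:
(-1038 + R(-39))*771 = (-1038 + (-8 - 1*(-39)))*771 = (-1038 + (-8 + 39))*771 = (-1038 + 31)*771 = -1007*771 = -776397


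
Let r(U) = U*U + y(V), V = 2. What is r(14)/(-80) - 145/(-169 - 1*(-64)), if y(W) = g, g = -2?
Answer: -877/840 ≈ -1.0440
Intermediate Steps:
y(W) = -2
r(U) = -2 + U**2 (r(U) = U*U - 2 = U**2 - 2 = -2 + U**2)
r(14)/(-80) - 145/(-169 - 1*(-64)) = (-2 + 14**2)/(-80) - 145/(-169 - 1*(-64)) = (-2 + 196)*(-1/80) - 145/(-169 + 64) = 194*(-1/80) - 145/(-105) = -97/40 - 145*(-1/105) = -97/40 + 29/21 = -877/840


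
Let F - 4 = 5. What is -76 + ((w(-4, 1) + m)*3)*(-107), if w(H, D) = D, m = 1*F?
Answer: -3286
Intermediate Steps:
F = 9 (F = 4 + 5 = 9)
m = 9 (m = 1*9 = 9)
-76 + ((w(-4, 1) + m)*3)*(-107) = -76 + ((1 + 9)*3)*(-107) = -76 + (10*3)*(-107) = -76 + 30*(-107) = -76 - 3210 = -3286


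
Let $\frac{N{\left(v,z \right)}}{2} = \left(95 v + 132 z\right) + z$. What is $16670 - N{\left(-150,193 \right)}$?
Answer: $-6168$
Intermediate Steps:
$N{\left(v,z \right)} = 190 v + 266 z$ ($N{\left(v,z \right)} = 2 \left(\left(95 v + 132 z\right) + z\right) = 2 \left(95 v + 133 z\right) = 190 v + 266 z$)
$16670 - N{\left(-150,193 \right)} = 16670 - \left(190 \left(-150\right) + 266 \cdot 193\right) = 16670 - \left(-28500 + 51338\right) = 16670 - 22838 = -6168$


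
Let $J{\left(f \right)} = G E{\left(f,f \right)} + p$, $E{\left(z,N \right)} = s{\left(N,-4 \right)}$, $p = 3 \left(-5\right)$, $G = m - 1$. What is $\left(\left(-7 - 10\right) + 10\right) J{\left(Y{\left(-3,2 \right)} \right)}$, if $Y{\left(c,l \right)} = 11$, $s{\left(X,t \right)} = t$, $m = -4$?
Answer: $-35$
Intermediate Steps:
$G = -5$ ($G = -4 - 1 = -5$)
$p = -15$
$E{\left(z,N \right)} = -4$
$J{\left(f \right)} = 5$ ($J{\left(f \right)} = \left(-5\right) \left(-4\right) - 15 = 20 - 15 = 5$)
$\left(\left(-7 - 10\right) + 10\right) J{\left(Y{\left(-3,2 \right)} \right)} = \left(\left(-7 - 10\right) + 10\right) 5 = \left(-17 + 10\right) 5 = \left(-7\right) 5 = -35$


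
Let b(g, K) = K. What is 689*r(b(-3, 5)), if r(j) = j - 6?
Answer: -689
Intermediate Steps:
r(j) = -6 + j
689*r(b(-3, 5)) = 689*(-6 + 5) = 689*(-1) = -689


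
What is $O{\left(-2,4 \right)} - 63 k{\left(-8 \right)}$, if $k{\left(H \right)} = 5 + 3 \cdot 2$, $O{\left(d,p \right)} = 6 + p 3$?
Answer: $-675$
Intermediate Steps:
$O{\left(d,p \right)} = 6 + 3 p$
$k{\left(H \right)} = 11$ ($k{\left(H \right)} = 5 + 6 = 11$)
$O{\left(-2,4 \right)} - 63 k{\left(-8 \right)} = \left(6 + 3 \cdot 4\right) - 693 = \left(6 + 12\right) - 693 = 18 - 693 = -675$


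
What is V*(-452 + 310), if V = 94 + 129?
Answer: -31666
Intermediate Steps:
V = 223
V*(-452 + 310) = 223*(-452 + 310) = 223*(-142) = -31666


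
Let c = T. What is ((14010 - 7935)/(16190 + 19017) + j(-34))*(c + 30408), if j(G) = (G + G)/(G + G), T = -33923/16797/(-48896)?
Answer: 515494036852743779/14457862142592 ≈ 35655.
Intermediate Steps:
T = 33923/821306112 (T = -33923*1/16797*(-1/48896) = -33923/16797*(-1/48896) = 33923/821306112 ≈ 4.1304e-5)
j(G) = 1 (j(G) = (2*G)/((2*G)) = (2*G)*(1/(2*G)) = 1)
c = 33923/821306112 ≈ 4.1304e-5
((14010 - 7935)/(16190 + 19017) + j(-34))*(c + 30408) = ((14010 - 7935)/(16190 + 19017) + 1)*(33923/821306112 + 30408) = (6075/35207 + 1)*(24974276287619/821306112) = (41282/35207)*(24974276287619/821306112) = 515494036852743779/14457862142592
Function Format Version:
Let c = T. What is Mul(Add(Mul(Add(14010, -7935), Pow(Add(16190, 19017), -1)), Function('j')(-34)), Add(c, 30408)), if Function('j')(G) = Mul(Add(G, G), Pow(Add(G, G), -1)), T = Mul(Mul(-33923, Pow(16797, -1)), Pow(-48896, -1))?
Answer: Rational(515494036852743779, 14457862142592) ≈ 35655.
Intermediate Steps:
T = Rational(33923, 821306112) (T = Mul(Mul(-33923, Rational(1, 16797)), Rational(-1, 48896)) = Mul(Rational(-33923, 16797), Rational(-1, 48896)) = Rational(33923, 821306112) ≈ 4.1304e-5)
Function('j')(G) = 1 (Function('j')(G) = Mul(Mul(2, G), Pow(Mul(2, G), -1)) = Mul(Mul(2, G), Mul(Rational(1, 2), Pow(G, -1))) = 1)
c = Rational(33923, 821306112) ≈ 4.1304e-5
Mul(Add(Mul(Add(14010, -7935), Pow(Add(16190, 19017), -1)), Function('j')(-34)), Add(c, 30408)) = Mul(Add(Mul(Add(14010, -7935), Pow(Add(16190, 19017), -1)), 1), Add(Rational(33923, 821306112), 30408)) = Mul(Add(Mul(6075, Pow(35207, -1)), 1), Rational(24974276287619, 821306112)) = Mul(Add(Mul(6075, Rational(1, 35207)), 1), Rational(24974276287619, 821306112)) = Mul(Add(Rational(6075, 35207), 1), Rational(24974276287619, 821306112)) = Mul(Rational(41282, 35207), Rational(24974276287619, 821306112)) = Rational(515494036852743779, 14457862142592)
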